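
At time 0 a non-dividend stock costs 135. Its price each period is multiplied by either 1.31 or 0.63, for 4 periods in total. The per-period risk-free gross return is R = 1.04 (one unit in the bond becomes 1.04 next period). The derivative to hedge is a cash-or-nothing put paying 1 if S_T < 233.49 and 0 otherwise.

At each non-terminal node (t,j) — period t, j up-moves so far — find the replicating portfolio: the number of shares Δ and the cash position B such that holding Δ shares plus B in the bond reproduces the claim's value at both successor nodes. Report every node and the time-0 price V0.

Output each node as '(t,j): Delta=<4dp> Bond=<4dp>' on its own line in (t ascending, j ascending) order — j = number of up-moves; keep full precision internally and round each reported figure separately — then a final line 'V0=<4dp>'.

(0,0): Delta=-0.0021 Bond=1.0284
(1,0): Delta=0.0000 Bond=0.8890
(1,1): Delta=-0.0028 Bond=1.1884
(2,0): Delta=0.0000 Bond=0.9246
(2,1): Delta=0.0000 Bond=0.9246
(2,2): Delta=-0.0037 Bond=1.4410
(3,0): Delta=0.0000 Bond=0.9615
(3,1): Delta=0.0000 Bond=0.9615
(3,2): Delta=0.0000 Bond=0.9615
(3,3): Delta=-0.0048 Bond=1.8524
V0=0.7418

Risk-neutral probability p* = (R−d)/(u−d) = (1.04−0.63)/(1.31−0.63) = 0.6029.
At expiry t=4: V(4,0)=1.0000, V(4,1)=1.0000, V(4,2)=1.0000, V(4,3)=1.0000, V(4,4)=0.0000
  t=3,j=0: stock 33.7563 → up 44.2208 (V=1.0000), down 21.2665 (V=1.0000). Price 0.9615; hedge Δ=0.0000, bond B=0.9615.
  t=3,j=1: stock 70.1918 → up 91.9512 (V=1.0000), down 44.2208 (V=1.0000). Price 0.9615; hedge Δ=0.0000, bond B=0.9615.
  t=3,j=2: stock 145.9543 → up 191.2001 (V=1.0000), down 91.9512 (V=1.0000). Price 0.9615; hedge Δ=0.0000, bond B=0.9615.
  t=3,j=3: stock 303.4923 → up 397.5749 (V=0.0000), down 191.2001 (V=1.0000). Price 0.3818; hedge Δ=-0.0048, bond B=1.8524.
  t=2,j=0: stock 53.5815 → up 70.1918 (V=0.9615), down 33.7563 (V=0.9615). Price 0.9246; hedge Δ=0.0000, bond B=0.9246.
  t=2,j=1: stock 111.4155 → up 145.9543 (V=0.9615), down 70.1918 (V=0.9615). Price 0.9246; hedge Δ=0.0000, bond B=0.9246.
  t=2,j=2: stock 231.6735 → up 303.4923 (V=0.3818), down 145.9543 (V=0.9615). Price 0.5884; hedge Δ=-0.0037, bond B=1.4410.
  t=1,j=0: stock 85.0500 → up 111.4155 (V=0.9246), down 53.5815 (V=0.9246). Price 0.8890; hedge Δ=0.0000, bond B=0.8890.
  t=1,j=1: stock 176.8500 → up 231.6735 (V=0.5884), down 111.4155 (V=0.9246). Price 0.6941; hedge Δ=-0.0028, bond B=1.1884.
  t=0,j=0: stock 135.0000 → up 176.8500 (V=0.6941), down 85.0500 (V=0.8890). Price 0.7418; hedge Δ=-0.0021, bond B=1.0284.
The time-0 hedge costs 0.7418, which is the no-arbitrage price.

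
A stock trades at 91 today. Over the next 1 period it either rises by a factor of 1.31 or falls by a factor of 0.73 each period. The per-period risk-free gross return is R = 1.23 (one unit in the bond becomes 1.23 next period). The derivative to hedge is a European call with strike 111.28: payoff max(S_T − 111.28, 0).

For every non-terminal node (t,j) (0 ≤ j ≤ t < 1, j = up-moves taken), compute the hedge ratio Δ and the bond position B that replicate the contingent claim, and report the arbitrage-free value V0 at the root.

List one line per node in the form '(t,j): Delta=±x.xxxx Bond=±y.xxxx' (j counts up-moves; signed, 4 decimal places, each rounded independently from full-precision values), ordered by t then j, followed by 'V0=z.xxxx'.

Under the risk-neutral measure, an up-move has probability p* = (R−d)/(u−d) = 0.8621 and values discount at R = 1.23.
Terminal values V(1,·): V(1,0)=0.0000, V(1,1)=7.9300
(0,0): S=91.0000. Δ = (V_up−V_dn)/(S_up−S_dn) = (7.9300−0.0000)/(119.2100−66.4300) = 0.1502. V = [p*·7.9300 + (1−p*)·0.0000]/1.23 = 5.5579. B = V − Δ·S = -8.1145.
Self-financing check: at every node Δ·S+B equals the discounted successor values.

(0,0): Delta=0.1502 Bond=-8.1145
V0=5.5579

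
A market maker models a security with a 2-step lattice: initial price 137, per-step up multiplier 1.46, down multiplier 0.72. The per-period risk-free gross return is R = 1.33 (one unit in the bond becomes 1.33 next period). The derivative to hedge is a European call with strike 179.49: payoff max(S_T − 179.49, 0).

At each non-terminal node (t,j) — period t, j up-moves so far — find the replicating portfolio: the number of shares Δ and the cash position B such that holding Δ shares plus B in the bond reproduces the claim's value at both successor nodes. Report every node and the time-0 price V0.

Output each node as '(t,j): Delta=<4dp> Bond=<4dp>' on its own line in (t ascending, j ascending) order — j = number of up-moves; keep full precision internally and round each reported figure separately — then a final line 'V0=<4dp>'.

The replicating-portfolio and risk-neutral prices coincide; use p* = (1.33−0.72)/(1.46−0.72) = 0.8243 for the latter.
At expiry t=2: V(2,0)=0.0000, V(2,1)=0.0000, V(2,2)=112.5392
(1,0): S=98.6400. Δ = (V_up−V_dn)/(S_up−S_dn) = (0.0000−0.0000)/(144.0144−71.0208) = 0.0000. V = [p*·0.0000 + (1−p*)·0.0000]/1.33 = 0.0000. B = V − Δ·S = 0.0000.
(1,1): S=200.0200. Δ = (V_up−V_dn)/(S_up−S_dn) = (112.5392−0.0000)/(292.0292−144.0144) = 0.7603. V = [p*·112.5392 + (1−p*)·0.0000]/1.33 = 69.7510. B = V − Δ·S = -82.3290.
(0,0): S=137.0000. Δ = (V_up−V_dn)/(S_up−S_dn) = (69.7510−0.0000)/(200.0200−98.6400) = 0.6880. V = [p*·69.7510 + (1−p*)·0.0000]/1.33 = 43.2311. B = V − Δ·S = -51.0269.
Check: Δ(0,0)·S0 + B(0,0) = 43.2311 = V0.

(0,0): Delta=0.6880 Bond=-51.0269
(1,0): Delta=0.0000 Bond=0.0000
(1,1): Delta=0.7603 Bond=-82.3290
V0=43.2311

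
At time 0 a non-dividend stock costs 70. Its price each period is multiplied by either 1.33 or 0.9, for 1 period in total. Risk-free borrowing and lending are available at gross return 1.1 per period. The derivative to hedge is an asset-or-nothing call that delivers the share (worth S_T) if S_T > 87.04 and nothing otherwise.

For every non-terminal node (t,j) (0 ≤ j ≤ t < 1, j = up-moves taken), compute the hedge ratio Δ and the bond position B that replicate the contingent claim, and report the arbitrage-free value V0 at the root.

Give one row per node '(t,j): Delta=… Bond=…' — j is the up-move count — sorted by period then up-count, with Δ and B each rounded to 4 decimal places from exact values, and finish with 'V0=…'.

(0,0): Delta=3.0930 Bond=-177.1459
V0=39.3658

Since d<R<u, set p* = (R−d)/(u−d) = 0.4651; price each node as the discounted p*-expectation of its children.
Payoff layer (t=1): V(1,0)=0.0000, V(1,1)=93.1000
Node (0,0) S=70.0000: V=(p*·93.1000+(1−p*)·0.0000)/1.1=39.3658; Δ=(93.1000−0.0000)/(93.1000−63.0000)=3.0930; B=V−Δ·S=-177.1459
Self-financing check: at every node Δ·S+B equals the discounted successor values.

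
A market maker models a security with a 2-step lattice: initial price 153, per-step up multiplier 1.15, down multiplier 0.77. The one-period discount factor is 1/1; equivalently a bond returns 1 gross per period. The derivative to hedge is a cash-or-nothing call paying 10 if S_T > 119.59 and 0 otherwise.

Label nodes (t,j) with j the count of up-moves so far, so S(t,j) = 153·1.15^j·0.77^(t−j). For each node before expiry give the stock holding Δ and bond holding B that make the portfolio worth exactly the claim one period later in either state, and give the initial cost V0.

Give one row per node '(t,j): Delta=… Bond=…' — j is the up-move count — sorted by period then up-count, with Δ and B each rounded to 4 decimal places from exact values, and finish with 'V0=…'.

(0,0): Delta=0.0679 Bond=-1.9460
(1,0): Delta=0.2234 Bond=-20.2632
(1,1): Delta=0.0000 Bond=10.0000
V0=8.4418

Since d<R<u, set p* = (R−d)/(u−d) = 0.6053; price each node as the discounted p*-expectation of its children.
Terminal values V(2,·): V(2,0)=0.0000, V(2,1)=10.0000, V(2,2)=10.0000
Node (1,0) S=117.8100: V=(p*·10.0000+(1−p*)·0.0000)/1=6.0526; Δ=(10.0000−0.0000)/(135.4815−90.7137)=0.2234; B=V−Δ·S=-20.2632
Node (1,1) S=175.9500: V=(p*·10.0000+(1−p*)·10.0000)/1=10.0000; Δ=(10.0000−10.0000)/(202.3425−135.4815)=0.0000; B=V−Δ·S=10.0000
Node (0,0) S=153.0000: V=(p*·10.0000+(1−p*)·6.0526)/1=8.4418; Δ=(10.0000−6.0526)/(175.9500−117.8100)=0.0679; B=V−Δ·S=-1.9460
Self-financing check: at every node Δ·S+B equals the discounted successor values.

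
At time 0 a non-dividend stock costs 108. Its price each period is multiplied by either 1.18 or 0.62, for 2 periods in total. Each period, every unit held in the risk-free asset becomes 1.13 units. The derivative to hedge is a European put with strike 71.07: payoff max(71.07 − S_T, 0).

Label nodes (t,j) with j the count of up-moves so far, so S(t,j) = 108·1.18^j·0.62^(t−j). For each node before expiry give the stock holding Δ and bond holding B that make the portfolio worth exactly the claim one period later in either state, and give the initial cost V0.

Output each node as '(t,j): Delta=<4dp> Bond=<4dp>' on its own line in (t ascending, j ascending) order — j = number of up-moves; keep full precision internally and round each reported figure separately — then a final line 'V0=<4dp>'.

The replicating-portfolio and risk-neutral prices coincide; use p* = (1.13−0.62)/(1.18−0.62) = 0.9107 for the latter.
Terminal values V(2,·): V(2,0)=29.5548, V(2,1)=0.0000, V(2,2)=0.0000
Node (1,0) S=66.9600: V=(p*·0.0000+(1−p*)·29.5548)/1.13=2.3352; Δ=(0.0000−29.5548)/(79.0128−41.5152)=-0.7882; B=V−Δ·S=55.1117
Node (1,1) S=127.4400: V=(p*·0.0000+(1−p*)·0.0000)/1.13=0.0000; Δ=(0.0000−0.0000)/(150.3792−79.0128)=0.0000; B=V−Δ·S=0.0000
Node (0,0) S=108.0000: V=(p*·0.0000+(1−p*)·2.3352)/1.13=0.1845; Δ=(0.0000−2.3352)/(127.4400−66.9600)=-0.0386; B=V−Δ·S=4.3546
Each (Δ,B) replicates both successor values, so the strategy is self-financing and V0 is arbitrage-free.

(0,0): Delta=-0.0386 Bond=4.3546
(1,0): Delta=-0.7882 Bond=55.1117
(1,1): Delta=0.0000 Bond=0.0000
V0=0.1845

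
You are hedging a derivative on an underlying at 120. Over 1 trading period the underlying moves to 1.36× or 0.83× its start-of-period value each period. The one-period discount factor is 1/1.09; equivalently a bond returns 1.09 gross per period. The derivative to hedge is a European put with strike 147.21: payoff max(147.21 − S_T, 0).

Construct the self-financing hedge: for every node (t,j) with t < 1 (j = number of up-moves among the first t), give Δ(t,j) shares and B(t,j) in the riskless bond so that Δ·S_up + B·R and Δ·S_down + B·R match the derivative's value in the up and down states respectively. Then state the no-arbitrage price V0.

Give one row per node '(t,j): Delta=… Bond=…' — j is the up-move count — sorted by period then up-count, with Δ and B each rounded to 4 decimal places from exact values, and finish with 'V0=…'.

(0,0): Delta=-0.7486 Bond=112.0817
V0=22.2515

Since d<R<u, set p* = (R−d)/(u−d) = 0.4906; price each node as the discounted p*-expectation of its children.
At expiry t=1: V(1,0)=47.6100, V(1,1)=0.0000
(0,0): S=120.0000. Δ = (V_up−V_dn)/(S_up−S_dn) = (0.0000−47.6100)/(163.2000−99.6000) = -0.7486. V = [p*·0.0000 + (1−p*)·47.6100]/1.09 = 22.2515. B = V − Δ·S = 112.0817.
Check: Δ(0,0)·S0 + B(0,0) = 22.2515 = V0.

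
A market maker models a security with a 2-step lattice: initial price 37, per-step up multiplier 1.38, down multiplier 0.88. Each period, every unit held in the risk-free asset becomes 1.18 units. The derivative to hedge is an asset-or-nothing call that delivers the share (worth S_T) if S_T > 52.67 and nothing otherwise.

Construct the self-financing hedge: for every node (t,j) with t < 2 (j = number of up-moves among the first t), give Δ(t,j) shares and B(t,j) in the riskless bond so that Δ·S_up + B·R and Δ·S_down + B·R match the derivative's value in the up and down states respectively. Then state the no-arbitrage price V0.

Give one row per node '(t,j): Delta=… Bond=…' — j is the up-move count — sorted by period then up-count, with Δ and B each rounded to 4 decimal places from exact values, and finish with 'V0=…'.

Under the risk-neutral measure, an up-move has probability p* = (R−d)/(u−d) = 0.6000 and values discount at R = 1.18.
Terminal payoffs: V(2,0)=0.0000, V(2,1)=0.0000, V(2,2)=70.4628
(1,0): S=32.5600. Δ = (V_up−V_dn)/(S_up−S_dn) = (0.0000−0.0000)/(44.9328−28.6528) = 0.0000. V = [p*·0.0000 + (1−p*)·0.0000]/1.18 = 0.0000. B = V − Δ·S = 0.0000.
(1,1): S=51.0600. Δ = (V_up−V_dn)/(S_up−S_dn) = (70.4628−0.0000)/(70.4628−44.9328) = 2.7600. V = [p*·70.4628 + (1−p*)·0.0000]/1.18 = 35.8285. B = V − Δ·S = -105.0971.
(0,0): S=37.0000. Δ = (V_up−V_dn)/(S_up−S_dn) = (35.8285−0.0000)/(51.0600−32.5600) = 1.9367. V = [p*·35.8285 + (1−p*)·0.0000]/1.18 = 18.2179. B = V − Δ·S = -53.4392.
The time-0 hedge costs 18.2179, which is the no-arbitrage price.

(0,0): Delta=1.9367 Bond=-53.4392
(1,0): Delta=0.0000 Bond=0.0000
(1,1): Delta=2.7600 Bond=-105.0971
V0=18.2179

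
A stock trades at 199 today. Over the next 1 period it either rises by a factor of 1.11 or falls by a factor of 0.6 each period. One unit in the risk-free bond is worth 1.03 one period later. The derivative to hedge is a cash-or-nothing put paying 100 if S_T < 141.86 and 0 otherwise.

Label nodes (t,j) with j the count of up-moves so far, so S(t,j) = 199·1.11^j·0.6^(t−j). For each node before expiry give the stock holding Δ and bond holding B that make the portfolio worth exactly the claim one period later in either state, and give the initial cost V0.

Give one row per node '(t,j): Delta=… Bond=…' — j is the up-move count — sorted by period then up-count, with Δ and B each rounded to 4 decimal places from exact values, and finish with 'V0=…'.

The replicating-portfolio and risk-neutral prices coincide; use p* = (1.03−0.6)/(1.11−0.6) = 0.8431 for the latter.
Terminal values V(1,·): V(1,0)=100.0000, V(1,1)=0.0000
  t=0,j=0: stock 199.0000 → up 220.8900 (V=0.0000), down 119.4000 (V=100.0000). Price 15.2294; hedge Δ=-0.9853, bond B=211.3078.
Root portfolio cost Δ·199+B reproduces V0=15.2294.

(0,0): Delta=-0.9853 Bond=211.3078
V0=15.2294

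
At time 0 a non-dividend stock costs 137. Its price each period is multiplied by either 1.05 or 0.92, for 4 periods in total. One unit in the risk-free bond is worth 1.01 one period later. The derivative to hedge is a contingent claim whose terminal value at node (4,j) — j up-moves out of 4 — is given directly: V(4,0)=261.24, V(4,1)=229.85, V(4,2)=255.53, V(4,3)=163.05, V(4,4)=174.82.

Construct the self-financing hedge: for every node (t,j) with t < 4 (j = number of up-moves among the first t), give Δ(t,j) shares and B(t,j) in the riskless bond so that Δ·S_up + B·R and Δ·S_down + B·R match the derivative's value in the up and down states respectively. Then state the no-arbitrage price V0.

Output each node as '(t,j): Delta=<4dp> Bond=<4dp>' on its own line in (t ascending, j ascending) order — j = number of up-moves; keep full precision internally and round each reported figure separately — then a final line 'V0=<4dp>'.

The replicating-portfolio and risk-neutral prices coincide; use p* = (1.01−0.92)/(1.05−0.92) = 0.6923 for the latter.
Terminal values V(4,·): V(4,0)=261.2400, V(4,1)=229.8500, V(4,2)=255.5300, V(4,3)=163.0500, V(4,4)=174.8200
  t=3,j=0: stock 106.6803 → up 112.0143 (V=229.8500), down 98.1458 (V=261.2400). Price 237.1371; hedge Δ=-2.2634, bond B=478.5986.
  t=3,j=1: stock 121.7546 → up 127.8424 (V=255.5300), down 112.0143 (V=229.8500). Price 245.1767; hedge Δ=1.6224, bond B=47.6382.
  t=3,j=2: stock 138.9591 → up 145.9071 (V=163.0500), down 127.8424 (V=255.5300). Price 189.6093; hedge Δ=-5.1194, bond B=900.9939.
  t=3,j=3: stock 158.5946 → up 166.5244 (V=174.8200), down 145.9071 (V=163.0500). Price 169.5034; hedge Δ=0.5709, bond B=78.9650.
  t=2,j=0: stock 115.9568 → up 121.7546 (V=245.1767), down 106.6803 (V=237.1371). Price 240.3000; hedge Δ=0.5333, bond B=178.4569.
  t=2,j=1: stock 132.3420 → up 138.9591 (V=189.6093), down 121.7546 (V=245.1767). Price 204.6604; hedge Δ=-3.2298, bond B=632.1019.
  t=2,j=2: stock 151.0425 → up 158.5946 (V=169.5034), down 138.9591 (V=189.6093). Price 173.9503; hedge Δ=-1.0240, bond B=328.6108.
  t=1,j=0: stock 126.0400 → up 132.3420 (V=204.6604), down 115.9568 (V=240.3000). Price 213.4915; hedge Δ=-2.1751, bond B=487.6424.
  t=1,j=1: stock 143.8500 → up 151.0425 (V=173.9503), down 132.3420 (V=204.6604). Price 181.5837; hedge Δ=-1.6422, bond B=417.8146.
  t=0,j=0: stock 137.0000 → up 143.8500 (V=181.5837), down 126.0400 (V=213.4915). Price 189.5064; hedge Δ=-1.7916, bond B=434.9505.
Each (Δ,B) replicates both successor values, so the strategy is self-financing and V0 is arbitrage-free.

(0,0): Delta=-1.7916 Bond=434.9505
(1,0): Delta=-2.1751 Bond=487.6424
(1,1): Delta=-1.6422 Bond=417.8146
(2,0): Delta=0.5333 Bond=178.4569
(2,1): Delta=-3.2298 Bond=632.1019
(2,2): Delta=-1.0240 Bond=328.6108
(3,0): Delta=-2.2634 Bond=478.5986
(3,1): Delta=1.6224 Bond=47.6382
(3,2): Delta=-5.1194 Bond=900.9939
(3,3): Delta=0.5709 Bond=78.9650
V0=189.5064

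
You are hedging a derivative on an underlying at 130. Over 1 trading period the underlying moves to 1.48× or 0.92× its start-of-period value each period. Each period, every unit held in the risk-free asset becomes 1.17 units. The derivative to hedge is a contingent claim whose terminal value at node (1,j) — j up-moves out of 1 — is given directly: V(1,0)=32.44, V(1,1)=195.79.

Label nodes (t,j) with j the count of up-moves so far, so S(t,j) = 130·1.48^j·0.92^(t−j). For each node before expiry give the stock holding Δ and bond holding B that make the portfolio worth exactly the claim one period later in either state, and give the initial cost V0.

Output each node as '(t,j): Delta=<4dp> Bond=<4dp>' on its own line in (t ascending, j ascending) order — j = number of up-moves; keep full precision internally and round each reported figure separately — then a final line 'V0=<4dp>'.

(0,0): Delta=2.2438 Bond=-201.6416
V0=90.0548

Since d<R<u, set p* = (R−d)/(u−d) = 0.4464; price each node as the discounted p*-expectation of its children.
At expiry t=1: V(1,0)=32.4400, V(1,1)=195.7900
(0,0): S=130.0000. Δ = (V_up−V_dn)/(S_up−S_dn) = (195.7900−32.4400)/(192.4000−119.6000) = 2.2438. V = [p*·195.7900 + (1−p*)·32.4400]/1.17 = 90.0548. B = V − Δ·S = -201.6416.
Root portfolio cost Δ·130+B reproduces V0=90.0548.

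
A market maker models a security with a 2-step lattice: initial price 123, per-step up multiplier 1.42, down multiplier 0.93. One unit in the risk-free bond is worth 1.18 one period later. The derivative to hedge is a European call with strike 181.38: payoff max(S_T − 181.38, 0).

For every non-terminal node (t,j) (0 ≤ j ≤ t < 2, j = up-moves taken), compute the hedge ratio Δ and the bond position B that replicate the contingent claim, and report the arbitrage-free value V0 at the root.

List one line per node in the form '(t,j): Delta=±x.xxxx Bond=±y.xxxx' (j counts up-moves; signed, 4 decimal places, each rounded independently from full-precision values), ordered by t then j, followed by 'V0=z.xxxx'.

(0,0): Delta=0.4781 Bond=-46.3429
(1,0): Delta=0.0000 Bond=0.0000
(1,1): Delta=0.7786 Bond=-107.1819
V0=12.4578

The replicating-portfolio and risk-neutral prices coincide; use p* = (1.18−0.93)/(1.42−0.93) = 0.5102 for the latter.
Terminal values V(2,·): V(2,0)=0.0000, V(2,1)=0.0000, V(2,2)=66.6372
Node (1,0) S=114.3900: V=(p*·0.0000+(1−p*)·0.0000)/1.18=0.0000; Δ=(0.0000−0.0000)/(162.4338−106.3827)=0.0000; B=V−Δ·S=0.0000
Node (1,1) S=174.6600: V=(p*·66.6372+(1−p*)·0.0000)/1.18=28.8123; Δ=(66.6372−0.0000)/(248.0172−162.4338)=0.7786; B=V−Δ·S=-107.1819
Node (0,0) S=123.0000: V=(p*·28.8123+(1−p*)·0.0000)/1.18=12.4578; Δ=(28.8123−0.0000)/(174.6600−114.3900)=0.4781; B=V−Δ·S=-46.3429
Each (Δ,B) replicates both successor values, so the strategy is self-financing and V0 is arbitrage-free.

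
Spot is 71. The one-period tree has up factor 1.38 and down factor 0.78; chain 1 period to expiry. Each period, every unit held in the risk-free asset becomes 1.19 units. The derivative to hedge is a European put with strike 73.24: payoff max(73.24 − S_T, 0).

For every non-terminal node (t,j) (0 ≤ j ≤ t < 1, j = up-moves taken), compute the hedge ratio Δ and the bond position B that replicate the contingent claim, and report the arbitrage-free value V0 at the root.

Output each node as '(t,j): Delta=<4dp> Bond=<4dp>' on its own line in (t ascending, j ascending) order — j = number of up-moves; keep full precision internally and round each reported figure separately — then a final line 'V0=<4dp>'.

No-arbitrage ⇒ martingale measure with p* = (R−d)/(u−d) = 0.6833.
Terminal values V(1,·): V(1,0)=17.8600, V(1,1)=0.0000
  t=0,j=0: stock 71.0000 → up 97.9800 (V=0.0000), down 55.3800 (V=17.8600). Price 4.7527; hedge Δ=-0.4192, bond B=34.5193.
Root portfolio cost Δ·71+B reproduces V0=4.7527.

(0,0): Delta=-0.4192 Bond=34.5193
V0=4.7527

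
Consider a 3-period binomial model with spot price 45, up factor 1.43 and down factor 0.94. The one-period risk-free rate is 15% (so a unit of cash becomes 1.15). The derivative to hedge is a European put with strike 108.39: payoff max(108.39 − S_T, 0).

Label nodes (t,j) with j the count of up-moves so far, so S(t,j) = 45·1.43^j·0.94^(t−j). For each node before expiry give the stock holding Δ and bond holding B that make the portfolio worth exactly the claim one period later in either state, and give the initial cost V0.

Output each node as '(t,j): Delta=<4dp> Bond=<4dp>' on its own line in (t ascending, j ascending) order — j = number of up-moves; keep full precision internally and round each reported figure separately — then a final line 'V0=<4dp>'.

(0,0): Delta=-0.8539 Bond=65.8934
(1,0): Delta=-1.0000 Bond=81.9584
(1,1): Delta=-0.7258 Bond=67.5361
(2,0): Delta=-1.0000 Bond=94.2522
(2,1): Delta=-1.0000 Bond=94.2522
(2,2): Delta=-0.4855 Bond=55.5523
V0=27.4689

Since d<R<u, set p* = (R−d)/(u−d) = 0.4286; price each node as the discounted p*-expectation of its children.
Terminal payoffs: V(3,0)=71.0137, V(3,1)=51.5303, V(3,2)=21.8907, V(3,3)=0.0000
  t=2,j=0: stock 39.7620 → up 56.8597 (V=51.5303), down 37.3763 (V=71.0137). Price 54.4902; hedge Δ=-1.0000, bond B=94.2522.
  t=2,j=1: stock 60.4890 → up 86.4993 (V=21.8907), down 56.8597 (V=51.5303). Price 33.7632; hedge Δ=-1.0000, bond B=94.2522.
  t=2,j=2: stock 92.0205 → up 131.5893 (V=0.0000), down 86.4993 (V=21.8907). Price 10.8774; hedge Δ=-0.4855, bond B=55.5523.
  t=1,j=0: stock 42.3000 → up 60.4890 (V=33.7632), down 39.7620 (V=54.4902). Price 39.6584; hedge Δ=-1.0000, bond B=81.9584.
  t=1,j=1: stock 64.3500 → up 92.0205 (V=10.8774), down 60.4890 (V=33.7632). Price 20.8304; hedge Δ=-0.7258, bond B=67.5361.
  t=0,j=0: stock 45.0000 → up 64.3500 (V=20.8304), down 42.3000 (V=39.6584). Price 27.4689; hedge Δ=-0.8539, bond B=65.8934.
The time-0 hedge costs 27.4689, which is the no-arbitrage price.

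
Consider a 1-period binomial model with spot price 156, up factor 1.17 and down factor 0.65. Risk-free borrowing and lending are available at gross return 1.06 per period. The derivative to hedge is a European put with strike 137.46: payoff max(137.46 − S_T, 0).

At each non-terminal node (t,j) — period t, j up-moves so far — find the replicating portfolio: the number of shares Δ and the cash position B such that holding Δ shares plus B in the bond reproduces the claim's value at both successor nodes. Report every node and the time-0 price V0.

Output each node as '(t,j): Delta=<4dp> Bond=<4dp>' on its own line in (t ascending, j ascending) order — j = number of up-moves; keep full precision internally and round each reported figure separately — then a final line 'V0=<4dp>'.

(0,0): Delta=-0.4445 Bond=76.5425
V0=7.1963

Risk-neutral probability p* = (R−d)/(u−d) = (1.06−0.65)/(1.17−0.65) = 0.7885.
At expiry t=1: V(1,0)=36.0600, V(1,1)=0.0000
Node (0,0) S=156.0000: V=(p*·0.0000+(1−p*)·36.0600)/1.06=7.1963; Δ=(0.0000−36.0600)/(182.5200−101.4000)=-0.4445; B=V−Δ·S=76.5425
Root portfolio cost Δ·156+B reproduces V0=7.1963.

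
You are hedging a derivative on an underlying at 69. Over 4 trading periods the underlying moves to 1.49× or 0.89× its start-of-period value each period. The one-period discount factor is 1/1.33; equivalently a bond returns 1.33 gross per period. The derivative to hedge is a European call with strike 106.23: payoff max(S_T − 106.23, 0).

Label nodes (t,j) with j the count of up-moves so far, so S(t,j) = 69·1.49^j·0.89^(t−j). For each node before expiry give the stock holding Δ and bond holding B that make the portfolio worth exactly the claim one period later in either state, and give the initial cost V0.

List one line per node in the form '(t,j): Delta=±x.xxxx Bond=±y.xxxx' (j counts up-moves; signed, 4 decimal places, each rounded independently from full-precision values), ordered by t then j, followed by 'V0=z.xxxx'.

(0,0): Delta=0.9401 Bond=-29.1155
(1,0): Delta=0.7656 Bond=-28.0085
(1,1): Delta=0.9780 Bond=-42.6201
(2,0): Delta=0.2540 Bond=-9.2914
(2,1): Delta=0.8767 Bond=-47.4185
(2,2): Delta=1.0000 Bond=-60.0543
(3,0): Delta=0.0000 Bond=0.0000
(3,1): Delta=0.3092 Bond=-16.8513
(3,2): Delta=1.0000 Bond=-79.8722
(3,3): Delta=1.0000 Bond=-79.8722
V0=35.7517

Under the risk-neutral measure, an up-move has probability p* = (R−d)/(u−d) = 0.7333 and values discount at R = 1.33.
At expiry t=4: V(4,0)=0.0000, V(4,1)=0.0000, V(4,2)=15.1093, V(4,3)=96.9111, V(4,4)=233.8602
  t=3,j=0: stock 48.6429 → up 72.4779 (V=0.0000), down 43.2921 (V=0.0000). Price 0.0000; hedge Δ=0.0000, bond B=0.0000.
  t=3,j=1: stock 81.4358 → up 121.3393 (V=15.1093), down 72.4779 (V=0.0000). Price 8.3310; hedge Δ=0.3092, bond B=-16.8513.
  t=3,j=2: stock 136.3363 → up 203.1411 (V=96.9111), down 121.3393 (V=15.1093). Price 56.4642; hedge Δ=1.0000, bond B=-79.8722.
  t=3,j=3: stock 228.2485 → up 340.0902 (V=233.8602), down 203.1411 (V=96.9111). Price 148.3763; hedge Δ=1.0000, bond B=-79.8722.
  t=2,j=0: stock 54.6549 → up 81.4358 (V=8.3310), down 48.6429 (V=0.0000). Price 4.5935; hedge Δ=0.2540, bond B=-9.2914.
  t=2,j=1: stock 91.5009 → up 136.3363 (V=56.4642), down 81.4358 (V=8.3310). Price 32.8035; hedge Δ=0.8767, bond B=-47.4185.
  t=2,j=2: stock 153.1869 → up 228.2485 (V=148.3763), down 136.3363 (V=56.4642). Price 93.1326; hedge Δ=1.0000, bond B=-60.0543.
  t=1,j=0: stock 61.4100 → up 91.5009 (V=32.8035), down 54.6549 (V=4.5935). Price 19.0081; hedge Δ=0.7656, bond B=-28.0085.
  t=1,j=1: stock 102.8100 → up 153.1869 (V=93.1326), down 91.5009 (V=32.8035). Price 57.9285; hedge Δ=0.9780, bond B=-42.6201.
  t=0,j=0: stock 69.0000 → up 102.8100 (V=57.9285), down 61.4100 (V=19.0081). Price 35.7517; hedge Δ=0.9401, bond B=-29.1155.
Each (Δ,B) replicates both successor values, so the strategy is self-financing and V0 is arbitrage-free.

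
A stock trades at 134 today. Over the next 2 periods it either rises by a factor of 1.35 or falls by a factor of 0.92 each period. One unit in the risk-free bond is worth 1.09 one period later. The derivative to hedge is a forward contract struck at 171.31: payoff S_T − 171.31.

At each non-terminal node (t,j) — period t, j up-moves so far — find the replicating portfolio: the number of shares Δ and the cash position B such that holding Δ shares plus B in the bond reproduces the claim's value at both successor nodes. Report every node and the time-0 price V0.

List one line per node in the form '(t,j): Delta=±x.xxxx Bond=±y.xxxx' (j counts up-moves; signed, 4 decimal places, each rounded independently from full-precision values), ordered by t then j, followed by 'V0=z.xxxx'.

(0,0): Delta=1.0000 Bond=-144.1882
(1,0): Delta=1.0000 Bond=-157.1651
(1,1): Delta=1.0000 Bond=-157.1651
V0=-10.1882

Under the risk-neutral measure, an up-move has probability p* = (R−d)/(u−d) = 0.3953 and values discount at R = 1.09.
Payoff layer (t=2): V(2,0)=-57.8924, V(2,1)=-4.8820, V(2,2)=72.9050
Node (1,0) S=123.2800: V=(p*·-4.8820+(1−p*)·-57.8924)/1.09=-33.8851; Δ=(-4.8820−-57.8924)/(166.4280−113.4176)=1.0000; B=V−Δ·S=-157.1651
Node (1,1) S=180.9000: V=(p*·72.9050+(1−p*)·-4.8820)/1.09=23.7349; Δ=(72.9050−-4.8820)/(244.2150−166.4280)=1.0000; B=V−Δ·S=-157.1651
Node (0,0) S=134.0000: V=(p*·23.7349+(1−p*)·-33.8851)/1.09=-10.1882; Δ=(23.7349−-33.8851)/(180.9000−123.2800)=1.0000; B=V−Δ·S=-144.1882
Root portfolio cost Δ·134+B reproduces V0=-10.1882.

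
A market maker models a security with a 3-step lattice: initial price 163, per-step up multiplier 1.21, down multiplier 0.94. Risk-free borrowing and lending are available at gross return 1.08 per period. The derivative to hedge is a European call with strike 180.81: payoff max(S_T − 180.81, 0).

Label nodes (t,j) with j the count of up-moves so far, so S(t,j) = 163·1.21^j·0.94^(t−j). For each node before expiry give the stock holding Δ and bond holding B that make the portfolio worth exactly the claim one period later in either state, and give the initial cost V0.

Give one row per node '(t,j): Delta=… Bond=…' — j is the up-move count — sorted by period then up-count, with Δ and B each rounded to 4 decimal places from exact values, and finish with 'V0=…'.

(0,0): Delta=0.7608 Bond=-98.6455
(1,0): Delta=0.5051 Bond=-67.3541
(1,1): Delta=0.9453 Bond=-142.9214
(2,0): Delta=0.0000 Bond=0.0000
(2,1): Delta=0.8694 Bond=-140.2889
(2,2): Delta=1.0000 Bond=-167.4167
V0=25.3636

Risk-neutral probability p* = (R−d)/(u−d) = (1.08−0.94)/(1.21−0.94) = 0.5185.
Terminal values V(3,·): V(3,0)=0.0000, V(3,1)=0.0000, V(3,2)=43.5194, V(3,3)=107.9544
(2,0): S=144.0268. Δ = (V_up−V_dn)/(S_up−S_dn) = (0.0000−0.0000)/(174.2724−135.3852) = 0.0000. V = [p*·0.0000 + (1−p*)·0.0000]/1.08 = 0.0000. B = V − Δ·S = 0.0000.
(2,1): S=185.3962. Δ = (V_up−V_dn)/(S_up−S_dn) = (43.5194−0.0000)/(224.3294−174.2724) = 0.8694. V = [p*·43.5194 + (1−p*)·0.0000]/1.08 = 20.8941. B = V − Δ·S = -140.2889.
(2,2): S=238.6483. Δ = (V_up−V_dn)/(S_up−S_dn) = (107.9544−43.5194)/(288.7644−224.3294) = 1.0000. V = [p*·107.9544 + (1−p*)·43.5194]/1.08 = 71.2316. B = V − Δ·S = -167.4167.
(1,0): S=153.2200. Δ = (V_up−V_dn)/(S_up−S_dn) = (20.8941−0.0000)/(185.3962−144.0268) = 0.5051. V = [p*·20.8941 + (1−p*)·0.0000]/1.08 = 10.0315. B = V − Δ·S = -67.3541.
(1,1): S=197.2300. Δ = (V_up−V_dn)/(S_up−S_dn) = (71.2316−20.8941)/(238.6483−185.3962) = 0.9453. V = [p*·71.2316 + (1−p*)·20.8941]/1.08 = 43.5139. B = V − Δ·S = -142.9214.
(0,0): S=163.0000. Δ = (V_up−V_dn)/(S_up−S_dn) = (43.5139−10.0315)/(197.2300−153.2200) = 0.7608. V = [p*·43.5139 + (1−p*)·10.0315]/1.08 = 25.3636. B = V − Δ·S = -98.6455.
Each (Δ,B) replicates both successor values, so the strategy is self-financing and V0 is arbitrage-free.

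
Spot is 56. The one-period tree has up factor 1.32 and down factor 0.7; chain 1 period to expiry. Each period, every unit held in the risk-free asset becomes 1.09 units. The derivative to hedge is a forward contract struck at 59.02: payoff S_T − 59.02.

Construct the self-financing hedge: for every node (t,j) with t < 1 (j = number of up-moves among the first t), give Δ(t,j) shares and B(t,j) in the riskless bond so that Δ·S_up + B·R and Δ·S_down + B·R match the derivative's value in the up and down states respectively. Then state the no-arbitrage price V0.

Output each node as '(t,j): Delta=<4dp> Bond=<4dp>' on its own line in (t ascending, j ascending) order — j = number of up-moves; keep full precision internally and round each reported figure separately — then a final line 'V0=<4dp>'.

Since d<R<u, set p* = (R−d)/(u−d) = 0.6290; price each node as the discounted p*-expectation of its children.
Payoff layer (t=1): V(1,0)=-19.8200, V(1,1)=14.9000
(0,0): S=56.0000. Δ = (V_up−V_dn)/(S_up−S_dn) = (14.9000−-19.8200)/(73.9200−39.2000) = 1.0000. V = [p*·14.9000 + (1−p*)·-19.8200]/1.09 = 1.8532. B = V − Δ·S = -54.1468.
Each (Δ,B) replicates both successor values, so the strategy is self-financing and V0 is arbitrage-free.

(0,0): Delta=1.0000 Bond=-54.1468
V0=1.8532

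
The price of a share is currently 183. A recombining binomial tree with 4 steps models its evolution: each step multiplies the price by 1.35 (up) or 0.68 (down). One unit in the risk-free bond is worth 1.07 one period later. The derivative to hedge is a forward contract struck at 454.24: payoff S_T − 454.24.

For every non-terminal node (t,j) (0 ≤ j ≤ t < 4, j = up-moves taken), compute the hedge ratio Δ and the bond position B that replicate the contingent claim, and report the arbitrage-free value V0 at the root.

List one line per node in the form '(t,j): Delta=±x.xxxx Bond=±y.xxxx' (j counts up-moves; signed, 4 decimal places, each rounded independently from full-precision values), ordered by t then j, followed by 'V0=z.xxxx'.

Since d<R<u, set p* = (R−d)/(u−d) = 0.5821; price each node as the discounted p*-expectation of its children.
Payoff layer (t=4): V(4,0)=-415.1121, V(4,1)=-376.5596, V(4,2)=-300.0215, V(4,3)=-148.0709, V(4,4)=153.5956
  t=3,j=0: stock 57.5411 → up 77.6804 (V=-376.5596), down 39.1279 (V=-415.1121). Price -366.9823; hedge Δ=1.0000, bond B=-424.5234.
  t=3,j=1: stock 114.2359 → up 154.2185 (V=-300.0215), down 77.6804 (V=-376.5596). Price -310.2874; hedge Δ=1.0000, bond B=-424.5234.
  t=3,j=2: stock 226.7919 → up 306.1691 (V=-148.0709), down 154.2185 (V=-300.0215). Price -197.7315; hedge Δ=1.0000, bond B=-424.5234.
  t=3,j=3: stock 450.2486 → up 607.8356 (V=153.5956), down 306.1691 (V=-148.0709). Price 25.7253; hedge Δ=1.0000, bond B=-424.5234.
  t=2,j=0: stock 84.6192 → up 114.2359 (V=-310.2874), down 57.5411 (V=-366.9823). Price -312.1316; hedge Δ=1.0000, bond B=-396.7508.
  t=2,j=1: stock 167.9940 → up 226.7919 (V=-197.7315), down 114.2359 (V=-310.2874). Price -228.7568; hedge Δ=1.0000, bond B=-396.7508.
  t=2,j=2: stock 333.5175 → up 450.2486 (V=25.7253), down 226.7919 (V=-197.7315). Price -63.2333; hedge Δ=1.0000, bond B=-396.7508.
  t=1,j=0: stock 124.4400 → up 167.9940 (V=-228.7568), down 84.6192 (V=-312.1316). Price -246.3551; hedge Δ=1.0000, bond B=-370.7951.
  t=1,j=1: stock 247.0500 → up 333.5175 (V=-63.2333), down 167.9940 (V=-228.7568). Price -123.7451; hedge Δ=1.0000, bond B=-370.7951.
  t=0,j=0: stock 183.0000 → up 247.0500 (V=-123.7451), down 124.4400 (V=-246.3551). Price -163.5375; hedge Δ=1.0000, bond B=-346.5375.
Root portfolio cost Δ·183+B reproduces V0=-163.5375.

(0,0): Delta=1.0000 Bond=-346.5375
(1,0): Delta=1.0000 Bond=-370.7951
(1,1): Delta=1.0000 Bond=-370.7951
(2,0): Delta=1.0000 Bond=-396.7508
(2,1): Delta=1.0000 Bond=-396.7508
(2,2): Delta=1.0000 Bond=-396.7508
(3,0): Delta=1.0000 Bond=-424.5234
(3,1): Delta=1.0000 Bond=-424.5234
(3,2): Delta=1.0000 Bond=-424.5234
(3,3): Delta=1.0000 Bond=-424.5234
V0=-163.5375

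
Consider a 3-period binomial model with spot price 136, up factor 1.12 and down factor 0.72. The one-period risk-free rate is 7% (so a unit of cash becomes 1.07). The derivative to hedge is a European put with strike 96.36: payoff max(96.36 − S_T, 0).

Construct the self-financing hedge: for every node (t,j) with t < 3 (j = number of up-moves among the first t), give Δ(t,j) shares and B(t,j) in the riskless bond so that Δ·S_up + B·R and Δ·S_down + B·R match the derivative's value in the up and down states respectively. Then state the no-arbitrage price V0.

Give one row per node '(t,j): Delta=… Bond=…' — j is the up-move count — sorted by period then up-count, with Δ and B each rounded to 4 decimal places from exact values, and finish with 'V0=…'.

No-arbitrage ⇒ martingale measure with p* = (R−d)/(u−d) = 0.8750.
Terminal payoffs: V(3,0)=45.5983, V(3,1)=17.3973, V(3,2)=0.0000, V(3,3)=0.0000
(2,0): S=70.5024. Δ = (V_up−V_dn)/(S_up−S_dn) = (17.3973−45.5983)/(78.9627−50.7617) = -1.0000. V = [p*·17.3973 + (1−p*)·45.5983]/1.07 = 19.5537. B = V − Δ·S = 90.0561.
(2,1): S=109.6704. Δ = (V_up−V_dn)/(S_up−S_dn) = (0.0000−17.3973)/(122.8308−78.9627) = -0.3966. V = [p*·0.0000 + (1−p*)·17.3973]/1.07 = 2.0324. B = V − Δ·S = 45.5257.
(2,2): S=170.5984. Δ = (V_up−V_dn)/(S_up−S_dn) = (0.0000−0.0000)/(191.0702−122.8308) = 0.0000. V = [p*·0.0000 + (1−p*)·0.0000]/1.07 = 0.0000. B = V − Δ·S = 0.0000.
(1,0): S=97.9200. Δ = (V_up−V_dn)/(S_up−S_dn) = (2.0324−19.5537)/(109.6704−70.5024) = -0.4473. V = [p*·2.0324 + (1−p*)·19.5537]/1.07 = 3.9463. B = V − Δ·S = 47.7495.
(1,1): S=152.3200. Δ = (V_up−V_dn)/(S_up−S_dn) = (0.0000−2.0324)/(170.5984−109.6704) = -0.0334. V = [p*·0.0000 + (1−p*)·2.0324]/1.07 = 0.2374. B = V − Δ·S = 5.3184.
(0,0): S=136.0000. Δ = (V_up−V_dn)/(S_up−S_dn) = (0.2374−3.9463)/(152.3200−97.9200) = -0.0682. V = [p*·0.2374 + (1−p*)·3.9463]/1.07 = 0.6552. B = V − Δ·S = 9.9274.
Root portfolio cost Δ·136+B reproduces V0=0.6552.

(0,0): Delta=-0.0682 Bond=9.9274
(1,0): Delta=-0.4473 Bond=47.7495
(1,1): Delta=-0.0334 Bond=5.3184
(2,0): Delta=-1.0000 Bond=90.0561
(2,1): Delta=-0.3966 Bond=45.5257
(2,2): Delta=0.0000 Bond=0.0000
V0=0.6552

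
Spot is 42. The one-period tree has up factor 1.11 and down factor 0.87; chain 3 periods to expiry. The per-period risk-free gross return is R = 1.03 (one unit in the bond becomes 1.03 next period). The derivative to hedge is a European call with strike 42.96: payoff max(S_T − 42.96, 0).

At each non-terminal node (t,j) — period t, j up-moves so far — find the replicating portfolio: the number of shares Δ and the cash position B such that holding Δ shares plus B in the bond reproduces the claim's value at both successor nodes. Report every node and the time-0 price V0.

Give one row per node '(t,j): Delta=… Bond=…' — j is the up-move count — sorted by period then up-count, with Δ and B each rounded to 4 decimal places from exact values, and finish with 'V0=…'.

The replicating-portfolio and risk-neutral prices coincide; use p* = (1.03−0.87)/(1.11−0.87) = 0.6667 for the latter.
Terminal payoffs: V(3,0)=0.0000, V(3,1)=0.0000, V(3,2)=2.0609, V(3,3)=14.4805
(2,0): S=31.7898. Δ = (V_up−V_dn)/(S_up−S_dn) = (0.0000−0.0000)/(35.2867−27.6571) = 0.0000. V = [p*·0.0000 + (1−p*)·0.0000]/1.03 = 0.0000. B = V − Δ·S = 0.0000.
(2,1): S=40.5594. Δ = (V_up−V_dn)/(S_up−S_dn) = (2.0609−0.0000)/(45.0209−35.2867) = 0.2117. V = [p*·2.0609 + (1−p*)·0.0000]/1.03 = 1.3339. B = V − Δ·S = -7.2533.
(2,2): S=51.7482. Δ = (V_up−V_dn)/(S_up−S_dn) = (14.4805−2.0609)/(57.4405−45.0209) = 1.0000. V = [p*·14.4805 + (1−p*)·2.0609]/1.03 = 10.0395. B = V − Δ·S = -41.7087.
(1,0): S=36.5400. Δ = (V_up−V_dn)/(S_up−S_dn) = (1.3339−0.0000)/(40.5594−31.7898) = 0.1521. V = [p*·1.3339 + (1−p*)·0.0000]/1.03 = 0.8634. B = V − Δ·S = -4.6947.
(1,1): S=46.6200. Δ = (V_up−V_dn)/(S_up−S_dn) = (10.0395−1.3339)/(51.7482−40.5594) = 0.7781. V = [p*·10.0395 + (1−p*)·1.3339]/1.03 = 6.9297. B = V − Δ·S = -29.3433.
(0,0): S=42.0000. Δ = (V_up−V_dn)/(S_up−S_dn) = (6.9297−0.8634)/(46.6200−36.5400) = 0.6018. V = [p*·6.9297 + (1−p*)·0.8634]/1.03 = 4.7647. B = V − Δ·S = -20.5117.
Each (Δ,B) replicates both successor values, so the strategy is self-financing and V0 is arbitrage-free.

(0,0): Delta=0.6018 Bond=-20.5117
(1,0): Delta=0.1521 Bond=-4.6947
(1,1): Delta=0.7781 Bond=-29.3433
(2,0): Delta=0.0000 Bond=0.0000
(2,1): Delta=0.2117 Bond=-7.2533
(2,2): Delta=1.0000 Bond=-41.7087
V0=4.7647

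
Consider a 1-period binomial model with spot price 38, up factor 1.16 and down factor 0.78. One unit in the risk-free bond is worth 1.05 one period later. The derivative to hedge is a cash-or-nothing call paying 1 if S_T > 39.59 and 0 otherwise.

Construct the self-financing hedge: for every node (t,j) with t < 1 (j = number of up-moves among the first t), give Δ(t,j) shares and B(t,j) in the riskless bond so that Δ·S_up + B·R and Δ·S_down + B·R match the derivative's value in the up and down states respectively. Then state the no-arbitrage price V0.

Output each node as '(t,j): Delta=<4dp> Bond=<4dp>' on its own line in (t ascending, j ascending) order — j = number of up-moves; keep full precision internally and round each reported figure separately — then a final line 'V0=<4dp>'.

(0,0): Delta=0.0693 Bond=-1.9549
V0=0.6767

The replicating-portfolio and risk-neutral prices coincide; use p* = (1.05−0.78)/(1.16−0.78) = 0.7105 for the latter.
Terminal payoffs: V(1,0)=0.0000, V(1,1)=1.0000
(0,0): S=38.0000. Δ = (V_up−V_dn)/(S_up−S_dn) = (1.0000−0.0000)/(44.0800−29.6400) = 0.0693. V = [p*·1.0000 + (1−p*)·0.0000]/1.05 = 0.6767. B = V − Δ·S = -1.9549.
Root portfolio cost Δ·38+B reproduces V0=0.6767.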